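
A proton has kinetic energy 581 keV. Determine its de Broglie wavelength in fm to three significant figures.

λ = 37.5 fm

KE = 581 keV = 9.308 × 10⁻¹⁴ J.
p = √(2mKE) = √(2 × 1.673 × 10⁻²⁷ × 9.308 × 10⁻¹⁴) = 1.765 × 10⁻²⁰ kg·m/s.
λ = h/p = 6.626 × 10⁻³⁴ / 1.765 × 10⁻²⁰ = 3.75 × 10⁻¹⁴ m = 37.5 fm.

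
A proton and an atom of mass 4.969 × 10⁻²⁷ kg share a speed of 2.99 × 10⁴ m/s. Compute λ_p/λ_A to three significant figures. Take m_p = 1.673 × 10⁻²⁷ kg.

λ_p/λ_A = 2.97

At fixed v, p = mv so λ = h/(mv) ∝ 1/m.
λ_p/λ_A = m_A/m_p = 4.969 × 10⁻²⁷/1.673 × 10⁻²⁷ = 2.97.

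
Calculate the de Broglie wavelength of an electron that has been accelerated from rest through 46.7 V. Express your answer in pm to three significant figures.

KE = eV = 1.602 × 10⁻¹⁹ × 46.70 = 7.481 × 10⁻¹⁸ J.
p = √(2mKE) = √(2 × 9.109 × 10⁻³¹ × 7.481 × 10⁻¹⁸) = 3.692 × 10⁻²⁴ kg·m/s.
λ = h/p = 6.626 × 10⁻³⁴ / 3.692 × 10⁻²⁴ = 1.79 × 10⁻¹⁰ m = 179 pm.

λ = 179 pm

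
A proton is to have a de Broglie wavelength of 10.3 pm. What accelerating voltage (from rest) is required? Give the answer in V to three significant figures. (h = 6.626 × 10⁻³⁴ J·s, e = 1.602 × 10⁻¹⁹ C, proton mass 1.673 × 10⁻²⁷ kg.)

V = 7.72 V

p = h/λ = 6.626 × 10⁻³⁴ / 1.030 × 10⁻¹¹ = 6.433 × 10⁻²³ kg·m/s.
KE = p²/(2m) = 1.237 × 10⁻¹⁸ J.
V = KE/e = 1.237 × 10⁻¹⁸ / (1.602 × 10⁻¹⁹) = 7.72 V.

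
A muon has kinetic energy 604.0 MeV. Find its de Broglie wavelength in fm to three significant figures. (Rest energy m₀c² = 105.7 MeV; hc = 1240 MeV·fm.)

Total energy E = KE + m₀c² = 604.0 + 105.7 = 709.7 MeV.
(pc)² = E² − (m₀c²)² = (709.7)² − (105.7)² = 4.925 × 10⁵ MeV², so pc = 701.8 MeV.
λ = hc/(pc) = 1240 MeV·fm / 701.8 MeV = 1.77 fm.

λ = 1.77 fm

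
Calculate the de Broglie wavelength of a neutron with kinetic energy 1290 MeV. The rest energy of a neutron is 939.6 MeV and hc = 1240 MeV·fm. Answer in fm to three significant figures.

Total energy E = KE + m₀c² = 1290 + 939.6 = 2229.6 MeV.
(pc)² = E² − (m₀c²)² = (2229.6)² − (939.6)² = 4.088 × 10⁶ MeV², so pc = 2022 MeV.
λ = hc/(pc) = 1240 MeV·fm / 2022 MeV = 0.613 fm.

λ = 0.613 fm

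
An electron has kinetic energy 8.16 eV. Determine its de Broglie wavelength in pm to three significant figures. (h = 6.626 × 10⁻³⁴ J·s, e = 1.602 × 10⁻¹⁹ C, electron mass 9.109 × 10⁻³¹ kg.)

KE = 8.16 eV = 1.307 × 10⁻¹⁸ J.
p = √(2mKE) = √(2 × 9.109 × 10⁻³¹ × 1.307 × 10⁻¹⁸) = 1.543 × 10⁻²⁴ kg·m/s.
λ = h/p = 6.626 × 10⁻³⁴ / 1.543 × 10⁻²⁴ = 4.29 × 10⁻¹⁰ m = 429 pm.

λ = 429 pm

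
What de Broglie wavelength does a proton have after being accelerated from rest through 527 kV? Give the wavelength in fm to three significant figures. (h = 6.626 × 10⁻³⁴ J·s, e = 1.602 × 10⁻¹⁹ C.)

KE = eV = 1.602 × 10⁻¹⁹ × 5.270 × 10⁵ = 8.443 × 10⁻¹⁴ J.
p = √(2mKE) = √(2 × 1.673 × 10⁻²⁷ × 8.443 × 10⁻¹⁴) = 1.681 × 10⁻²⁰ kg·m/s.
λ = h/p = 6.626 × 10⁻³⁴ / 1.681 × 10⁻²⁰ = 3.94 × 10⁻¹⁴ m = 39.4 fm.

λ = 39.4 fm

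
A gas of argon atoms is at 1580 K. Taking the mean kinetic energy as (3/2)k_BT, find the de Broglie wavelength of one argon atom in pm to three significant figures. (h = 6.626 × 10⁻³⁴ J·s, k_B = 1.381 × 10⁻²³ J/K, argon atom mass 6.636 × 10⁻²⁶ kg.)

KE = (3/2)k_BT = 1.5 × 1.381 × 10⁻²³ × 1580 = 3.273 × 10⁻²⁰ J.
p = √(2mKE) = √(2 × 6.636 × 10⁻²⁶ × 3.273 × 10⁻²⁰) = 6.591 × 10⁻²³ kg·m/s.
λ = h/p = 1.01 × 10⁻¹¹ m = 10.1 pm.

λ = 10.1 pm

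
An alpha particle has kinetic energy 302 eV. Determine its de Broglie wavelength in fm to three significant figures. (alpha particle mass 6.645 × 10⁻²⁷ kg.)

KE = 302 eV = 4.838 × 10⁻¹⁷ J.
p = √(2mKE) = √(2 × 6.645 × 10⁻²⁷ × 4.838 × 10⁻¹⁷) = 8.019 × 10⁻²² kg·m/s.
λ = h/p = 6.626 × 10⁻³⁴ / 8.019 × 10⁻²² = 8.26 × 10⁻¹³ m = 826 fm.

λ = 826 fm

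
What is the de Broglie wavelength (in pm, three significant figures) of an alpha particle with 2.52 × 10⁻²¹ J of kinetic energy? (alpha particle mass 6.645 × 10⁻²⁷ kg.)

λ = 114 pm

p = √(2mKE) = √(2 × 6.645 × 10⁻²⁷ × 2.520 × 10⁻²¹) = 5.787 × 10⁻²⁴ kg·m/s.
λ = h/p = 6.626 × 10⁻³⁴ / 5.787 × 10⁻²⁴ = 1.14 × 10⁻¹⁰ m = 114 pm.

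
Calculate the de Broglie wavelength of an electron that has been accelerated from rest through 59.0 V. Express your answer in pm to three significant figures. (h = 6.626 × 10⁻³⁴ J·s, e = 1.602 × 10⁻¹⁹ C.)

λ = 160 pm

KE = eV = 1.602 × 10⁻¹⁹ × 59.00 = 9.452 × 10⁻¹⁸ J.
p = √(2mKE) = √(2 × 9.109 × 10⁻³¹ × 9.452 × 10⁻¹⁸) = 4.150 × 10⁻²⁴ kg·m/s.
λ = h/p = 6.626 × 10⁻³⁴ / 4.150 × 10⁻²⁴ = 1.60 × 10⁻¹⁰ m = 160 pm.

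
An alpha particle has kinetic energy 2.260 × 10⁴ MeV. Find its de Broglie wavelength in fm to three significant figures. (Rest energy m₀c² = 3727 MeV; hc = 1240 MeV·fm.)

λ = 0.0476 fm

Total energy E = KE + m₀c² = 2.260 × 10⁴ + 3727 = 26327 MeV.
(pc)² = E² − (m₀c²)² = (26327)² − (3727)² = 6.792 × 10⁸ MeV², so pc = 2.606 × 10⁴ MeV.
λ = hc/(pc) = 1240 MeV·fm / 2.606 × 10⁴ MeV = 0.0476 fm.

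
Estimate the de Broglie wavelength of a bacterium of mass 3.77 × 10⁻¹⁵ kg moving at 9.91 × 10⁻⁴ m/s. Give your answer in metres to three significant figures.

p = mv = 3.77 × 10⁻¹⁵ × 9.91 × 10⁻⁴ = 3.736 × 10⁻¹⁸ kg·m/s.
λ = h/p = 6.626 × 10⁻³⁴ / 3.736 × 10⁻¹⁸ = 1.77 × 10⁻¹⁶ m.

λ = 1.77 × 10⁻¹⁶ m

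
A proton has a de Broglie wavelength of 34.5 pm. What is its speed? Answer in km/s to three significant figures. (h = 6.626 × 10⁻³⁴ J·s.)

p = h/λ = 6.626 × 10⁻³⁴ / 3.450 × 10⁻¹¹ = 1.921 × 10⁻²³ kg·m/s.
v = p/m = 1.921 × 10⁻²³ / 1.673 × 10⁻²⁷ = 1.15 × 10⁴ m/s = 11.5 km/s.

v = 11.5 km/s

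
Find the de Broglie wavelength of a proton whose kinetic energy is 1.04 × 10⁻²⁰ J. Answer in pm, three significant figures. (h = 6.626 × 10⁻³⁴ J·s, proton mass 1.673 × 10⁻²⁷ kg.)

p = √(2mKE) = √(2 × 1.673 × 10⁻²⁷ × 1.040 × 10⁻²⁰) = 5.899 × 10⁻²⁴ kg·m/s.
λ = h/p = 6.626 × 10⁻³⁴ / 5.899 × 10⁻²⁴ = 1.12 × 10⁻¹⁰ m = 112 pm.

λ = 112 pm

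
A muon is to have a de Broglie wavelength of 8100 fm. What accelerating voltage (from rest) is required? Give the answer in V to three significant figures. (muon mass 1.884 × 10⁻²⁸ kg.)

p = h/λ = 6.626 × 10⁻³⁴ / 8.100 × 10⁻¹² = 8.180 × 10⁻²³ kg·m/s.
KE = p²/(2m) = 1.776 × 10⁻¹⁷ J.
V = KE/e = 1.776 × 10⁻¹⁷ / (1.602 × 10⁻¹⁹) = 111 V.

V = 111 V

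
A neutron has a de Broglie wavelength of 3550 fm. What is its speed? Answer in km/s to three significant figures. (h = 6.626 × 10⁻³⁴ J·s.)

v = 111 km/s

p = h/λ = 6.626 × 10⁻³⁴ / 3.550 × 10⁻¹² = 1.866 × 10⁻²² kg·m/s.
v = p/m = 1.866 × 10⁻²² / 1.675 × 10⁻²⁷ = 1.11 × 10⁵ m/s = 111 km/s.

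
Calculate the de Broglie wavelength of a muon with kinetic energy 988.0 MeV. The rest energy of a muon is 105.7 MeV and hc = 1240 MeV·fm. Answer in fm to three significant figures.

Total energy E = KE + m₀c² = 988.0 + 105.7 = 1093.7 MeV.
(pc)² = E² − (m₀c²)² = (1093.7)² − (105.7)² = 1.185 × 10⁶ MeV², so pc = 1089 MeV.
λ = hc/(pc) = 1240 MeV·fm / 1089 MeV = 1.14 fm.

λ = 1.14 fm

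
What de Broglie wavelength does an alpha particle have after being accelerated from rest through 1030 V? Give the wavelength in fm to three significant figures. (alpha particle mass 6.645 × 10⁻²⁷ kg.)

KE = 2eV = 2 × 1.602 × 10⁻¹⁹ × 1030 = 3.300 × 10⁻¹⁶ J.
p = √(2mKE) = √(2 × 6.645 × 10⁻²⁷ × 3.300 × 10⁻¹⁶) = 2.094 × 10⁻²¹ kg·m/s.
λ = h/p = 6.626 × 10⁻³⁴ / 2.094 × 10⁻²¹ = 3.16 × 10⁻¹³ m = 316 fm.

λ = 316 fm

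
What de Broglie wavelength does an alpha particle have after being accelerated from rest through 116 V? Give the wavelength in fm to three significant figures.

λ = 943 fm

KE = 2eV = 2 × 1.602 × 10⁻¹⁹ × 116.0 = 3.717 × 10⁻¹⁷ J.
p = √(2mKE) = √(2 × 6.645 × 10⁻²⁷ × 3.717 × 10⁻¹⁷) = 7.028 × 10⁻²² kg·m/s.
λ = h/p = 6.626 × 10⁻³⁴ / 7.028 × 10⁻²² = 9.43 × 10⁻¹³ m = 943 fm.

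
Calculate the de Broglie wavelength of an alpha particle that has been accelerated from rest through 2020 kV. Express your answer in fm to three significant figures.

KE = 2eV = 2 × 1.602 × 10⁻¹⁹ × 2.020 × 10⁶ = 6.472 × 10⁻¹³ J.
p = √(2mKE) = √(2 × 6.645 × 10⁻²⁷ × 6.472 × 10⁻¹³) = 9.274 × 10⁻²⁰ kg·m/s.
λ = h/p = 6.626 × 10⁻³⁴ / 9.274 × 10⁻²⁰ = 7.14 × 10⁻¹⁵ m = 7.14 fm.

λ = 7.14 fm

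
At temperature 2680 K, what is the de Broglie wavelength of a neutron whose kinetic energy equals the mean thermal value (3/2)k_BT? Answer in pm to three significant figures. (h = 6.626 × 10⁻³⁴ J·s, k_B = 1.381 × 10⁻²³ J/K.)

KE = (3/2)k_BT = 1.5 × 1.381 × 10⁻²³ × 2680 = 5.552 × 10⁻²⁰ J.
p = √(2mKE) = √(2 × 1.675 × 10⁻²⁷ × 5.552 × 10⁻²⁰) = 1.364 × 10⁻²³ kg·m/s.
λ = h/p = 4.86 × 10⁻¹¹ m = 48.6 pm.

λ = 48.6 pm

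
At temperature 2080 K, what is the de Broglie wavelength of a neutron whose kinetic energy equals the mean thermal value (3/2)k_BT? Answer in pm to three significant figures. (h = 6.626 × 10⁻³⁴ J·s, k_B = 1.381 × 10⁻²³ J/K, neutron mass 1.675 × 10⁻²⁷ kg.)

KE = (3/2)k_BT = 1.5 × 1.381 × 10⁻²³ × 2080 = 4.309 × 10⁻²⁰ J.
p = √(2mKE) = √(2 × 1.675 × 10⁻²⁷ × 4.309 × 10⁻²⁰) = 1.201 × 10⁻²³ kg·m/s.
λ = h/p = 5.52 × 10⁻¹¹ m = 55.2 pm.

λ = 55.2 pm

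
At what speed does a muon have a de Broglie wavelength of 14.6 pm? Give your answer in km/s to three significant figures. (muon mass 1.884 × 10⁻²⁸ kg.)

v = 241 km/s

p = h/λ = 6.626 × 10⁻³⁴ / 1.460 × 10⁻¹¹ = 4.538 × 10⁻²³ kg·m/s.
v = p/m = 4.538 × 10⁻²³ / 1.884 × 10⁻²⁸ = 2.41 × 10⁵ m/s = 241 km/s.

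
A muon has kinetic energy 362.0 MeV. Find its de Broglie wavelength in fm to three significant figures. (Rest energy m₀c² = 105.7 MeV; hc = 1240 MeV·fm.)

Total energy E = KE + m₀c² = 362.0 + 105.7 = 467.7 MeV.
(pc)² = E² − (m₀c²)² = (467.7)² − (105.7)² = 2.076 × 10⁵ MeV², so pc = 455.6 MeV.
λ = hc/(pc) = 1240 MeV·fm / 455.6 MeV = 2.72 fm.

λ = 2.72 fm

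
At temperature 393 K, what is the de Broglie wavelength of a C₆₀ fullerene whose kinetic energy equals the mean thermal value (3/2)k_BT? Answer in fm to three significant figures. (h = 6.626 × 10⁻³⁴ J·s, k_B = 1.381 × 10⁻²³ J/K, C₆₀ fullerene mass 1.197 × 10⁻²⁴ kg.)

λ = 4750 fm

KE = (3/2)k_BT = 1.5 × 1.381 × 10⁻²³ × 393 = 8.141 × 10⁻²¹ J.
p = √(2mKE) = √(2 × 1.197 × 10⁻²⁴ × 8.141 × 10⁻²¹) = 1.396 × 10⁻²² kg·m/s.
λ = h/p = 4.75 × 10⁻¹² m = 4750 fm.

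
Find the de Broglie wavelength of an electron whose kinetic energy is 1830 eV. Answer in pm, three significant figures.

λ = 28.7 pm

KE = 1830 eV = 2.932 × 10⁻¹⁶ J.
p = √(2mKE) = √(2 × 9.109 × 10⁻³¹ × 2.932 × 10⁻¹⁶) = 2.311 × 10⁻²³ kg·m/s.
λ = h/p = 6.626 × 10⁻³⁴ / 2.311 × 10⁻²³ = 2.87 × 10⁻¹¹ m = 28.7 pm.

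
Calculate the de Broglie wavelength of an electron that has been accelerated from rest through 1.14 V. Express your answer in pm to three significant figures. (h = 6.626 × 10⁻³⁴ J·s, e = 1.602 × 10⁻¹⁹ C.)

KE = eV = 1.602 × 10⁻¹⁹ × 1.140 = 1.826 × 10⁻¹⁹ J.
p = √(2mKE) = √(2 × 9.109 × 10⁻³¹ × 1.826 × 10⁻¹⁹) = 5.768 × 10⁻²⁵ kg·m/s.
λ = h/p = 6.626 × 10⁻³⁴ / 5.768 × 10⁻²⁵ = 1.15 × 10⁻⁹ m = 1150 pm.

λ = 1150 pm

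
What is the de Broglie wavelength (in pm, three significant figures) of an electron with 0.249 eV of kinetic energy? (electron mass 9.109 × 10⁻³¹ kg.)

λ = 2460 pm

KE = 0.249 eV = 3.989 × 10⁻²⁰ J.
p = √(2mKE) = √(2 × 9.109 × 10⁻³¹ × 3.989 × 10⁻²⁰) = 2.696 × 10⁻²⁵ kg·m/s.
λ = h/p = 6.626 × 10⁻³⁴ / 2.696 × 10⁻²⁵ = 2.46 × 10⁻⁹ m = 2460 pm.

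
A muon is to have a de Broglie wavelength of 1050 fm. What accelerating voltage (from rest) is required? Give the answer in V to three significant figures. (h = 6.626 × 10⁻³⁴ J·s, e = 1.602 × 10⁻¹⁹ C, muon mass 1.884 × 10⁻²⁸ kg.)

V = 6600 V

p = h/λ = 6.626 × 10⁻³⁴ / 1.050 × 10⁻¹² = 6.310 × 10⁻²² kg·m/s.
KE = p²/(2m) = 1.057 × 10⁻¹⁵ J.
V = KE/e = 1.057 × 10⁻¹⁵ / (1.602 × 10⁻¹⁹) = 6600 V.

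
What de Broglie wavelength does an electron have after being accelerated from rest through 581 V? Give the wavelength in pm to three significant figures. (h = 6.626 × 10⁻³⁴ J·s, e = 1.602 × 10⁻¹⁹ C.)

λ = 50.9 pm

KE = eV = 1.602 × 10⁻¹⁹ × 581.0 = 9.308 × 10⁻¹⁷ J.
p = √(2mKE) = √(2 × 9.109 × 10⁻³¹ × 9.308 × 10⁻¹⁷) = 1.302 × 10⁻²³ kg·m/s.
λ = h/p = 6.626 × 10⁻³⁴ / 1.302 × 10⁻²³ = 5.09 × 10⁻¹¹ m = 50.9 pm.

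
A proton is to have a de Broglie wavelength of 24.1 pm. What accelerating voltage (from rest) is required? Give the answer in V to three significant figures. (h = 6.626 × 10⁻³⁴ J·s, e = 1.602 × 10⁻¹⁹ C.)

V = 1.41 V

p = h/λ = 6.626 × 10⁻³⁴ / 2.410 × 10⁻¹¹ = 2.749 × 10⁻²³ kg·m/s.
KE = p²/(2m) = 2.259 × 10⁻¹⁹ J.
V = KE/e = 2.259 × 10⁻¹⁹ / (1.602 × 10⁻¹⁹) = 1.41 V.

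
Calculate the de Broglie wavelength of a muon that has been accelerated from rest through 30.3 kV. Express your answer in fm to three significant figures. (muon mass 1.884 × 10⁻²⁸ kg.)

KE = eV = 1.602 × 10⁻¹⁹ × 3.030 × 10⁴ = 4.854 × 10⁻¹⁵ J.
p = √(2mKE) = √(2 × 1.884 × 10⁻²⁸ × 4.854 × 10⁻¹⁵) = 1.352 × 10⁻²¹ kg·m/s.
λ = h/p = 6.626 × 10⁻³⁴ / 1.352 × 10⁻²¹ = 4.90 × 10⁻¹³ m = 490 fm.

λ = 490 fm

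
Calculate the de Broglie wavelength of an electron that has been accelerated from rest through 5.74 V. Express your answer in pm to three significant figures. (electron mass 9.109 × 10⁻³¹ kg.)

λ = 512 pm

KE = eV = 1.602 × 10⁻¹⁹ × 5.740 = 9.195 × 10⁻¹⁹ J.
p = √(2mKE) = √(2 × 9.109 × 10⁻³¹ × 9.195 × 10⁻¹⁹) = 1.294 × 10⁻²⁴ kg·m/s.
λ = h/p = 6.626 × 10⁻³⁴ / 1.294 × 10⁻²⁴ = 5.12 × 10⁻¹⁰ m = 512 pm.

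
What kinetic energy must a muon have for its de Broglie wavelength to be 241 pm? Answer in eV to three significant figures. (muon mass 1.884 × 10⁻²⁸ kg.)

KE = 0.125 eV

p = h/λ = 6.626 × 10⁻³⁴ / 2.410 × 10⁻¹⁰ = 2.749 × 10⁻²⁴ kg·m/s.
KE = p²/(2m) = (2.749 × 10⁻²⁴)² / (2 × 1.884 × 10⁻²⁸) = 2.006 × 10⁻²⁰ J = 0.125 eV.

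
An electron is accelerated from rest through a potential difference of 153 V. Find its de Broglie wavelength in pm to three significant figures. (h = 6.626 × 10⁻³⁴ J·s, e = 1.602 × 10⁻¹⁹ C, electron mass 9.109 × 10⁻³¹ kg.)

λ = 99.2 pm

KE = eV = 1.602 × 10⁻¹⁹ × 153.0 = 2.451 × 10⁻¹⁷ J.
p = √(2mKE) = √(2 × 9.109 × 10⁻³¹ × 2.451 × 10⁻¹⁷) = 6.682 × 10⁻²⁴ kg·m/s.
λ = h/p = 6.626 × 10⁻³⁴ / 6.682 × 10⁻²⁴ = 9.92 × 10⁻¹¹ m = 99.2 pm.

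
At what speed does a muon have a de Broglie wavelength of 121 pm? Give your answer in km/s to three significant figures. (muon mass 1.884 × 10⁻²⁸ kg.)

p = h/λ = 6.626 × 10⁻³⁴ / 1.210 × 10⁻¹⁰ = 5.476 × 10⁻²⁴ kg·m/s.
v = p/m = 5.476 × 10⁻²⁴ / 1.884 × 10⁻²⁸ = 2.91 × 10⁴ m/s = 29.1 km/s.

v = 29.1 km/s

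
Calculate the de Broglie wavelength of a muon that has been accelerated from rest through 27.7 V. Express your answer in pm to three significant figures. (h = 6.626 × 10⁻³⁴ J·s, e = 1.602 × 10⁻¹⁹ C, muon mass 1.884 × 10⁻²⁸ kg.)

KE = eV = 1.602 × 10⁻¹⁹ × 27.70 = 4.438 × 10⁻¹⁸ J.
p = √(2mKE) = √(2 × 1.884 × 10⁻²⁸ × 4.438 × 10⁻¹⁸) = 4.089 × 10⁻²³ kg·m/s.
λ = h/p = 6.626 × 10⁻³⁴ / 4.089 × 10⁻²³ = 1.62 × 10⁻¹¹ m = 16.2 pm.

λ = 16.2 pm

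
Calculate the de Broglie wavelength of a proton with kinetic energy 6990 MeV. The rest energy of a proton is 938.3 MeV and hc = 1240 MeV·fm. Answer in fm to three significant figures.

Total energy E = KE + m₀c² = 6990 + 938.3 = 7928.3 MeV.
(pc)² = E² − (m₀c²)² = (7928.3)² − (938.3)² = 6.198 × 10⁷ MeV², so pc = 7873 MeV.
λ = hc/(pc) = 1240 MeV·fm / 7873 MeV = 0.158 fm.

λ = 0.158 fm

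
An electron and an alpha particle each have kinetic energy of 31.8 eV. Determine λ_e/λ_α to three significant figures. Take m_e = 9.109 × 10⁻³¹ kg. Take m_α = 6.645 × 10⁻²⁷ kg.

At fixed KE, p = √(2mKE) so λ = h/p ∝ 1/√m.
λ_e/λ_α = √(m_α/m_e) = √(6.645 × 10⁻²⁷/9.109 × 10⁻³¹) = √(7295) = 85.4.

λ_e/λ_α = 85.4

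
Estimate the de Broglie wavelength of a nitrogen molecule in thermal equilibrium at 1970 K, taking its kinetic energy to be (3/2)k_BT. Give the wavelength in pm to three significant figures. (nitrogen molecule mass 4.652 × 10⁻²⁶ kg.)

KE = (3/2)k_BT = 1.5 × 1.381 × 10⁻²³ × 1970 = 4.081 × 10⁻²⁰ J.
p = √(2mKE) = √(2 × 4.652 × 10⁻²⁶ × 4.081 × 10⁻²⁰) = 6.162 × 10⁻²³ kg·m/s.
λ = h/p = 1.08 × 10⁻¹¹ m = 10.8 pm.

λ = 10.8 pm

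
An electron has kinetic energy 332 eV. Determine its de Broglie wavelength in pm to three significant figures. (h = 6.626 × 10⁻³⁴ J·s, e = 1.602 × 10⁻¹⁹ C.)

KE = 332 eV = 5.319 × 10⁻¹⁷ J.
p = √(2mKE) = √(2 × 9.109 × 10⁻³¹ × 5.319 × 10⁻¹⁷) = 9.844 × 10⁻²⁴ kg·m/s.
λ = h/p = 6.626 × 10⁻³⁴ / 9.844 × 10⁻²⁴ = 6.73 × 10⁻¹¹ m = 67.3 pm.

λ = 67.3 pm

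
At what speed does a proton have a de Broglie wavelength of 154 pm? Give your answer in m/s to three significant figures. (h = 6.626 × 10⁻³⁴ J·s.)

v = 2570 m/s

p = h/λ = 6.626 × 10⁻³⁴ / 1.540 × 10⁻¹⁰ = 4.303 × 10⁻²⁴ kg·m/s.
v = p/m = 4.303 × 10⁻²⁴ / 1.673 × 10⁻²⁷ = 2.57 × 10³ m/s = 2570 m/s.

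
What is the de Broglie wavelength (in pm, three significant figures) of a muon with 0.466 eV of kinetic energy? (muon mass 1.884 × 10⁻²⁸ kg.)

λ = 125 pm

KE = 0.466 eV = 7.465 × 10⁻²⁰ J.
p = √(2mKE) = √(2 × 1.884 × 10⁻²⁸ × 7.465 × 10⁻²⁰) = 5.304 × 10⁻²⁴ kg·m/s.
λ = h/p = 6.626 × 10⁻³⁴ / 5.304 × 10⁻²⁴ = 1.25 × 10⁻¹⁰ m = 125 pm.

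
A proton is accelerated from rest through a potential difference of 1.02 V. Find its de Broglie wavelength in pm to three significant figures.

λ = 28.3 pm

KE = eV = 1.602 × 10⁻¹⁹ × 1.020 = 1.634 × 10⁻¹⁹ J.
p = √(2mKE) = √(2 × 1.673 × 10⁻²⁷ × 1.634 × 10⁻¹⁹) = 2.338 × 10⁻²³ kg·m/s.
λ = h/p = 6.626 × 10⁻³⁴ / 2.338 × 10⁻²³ = 2.83 × 10⁻¹¹ m = 28.3 pm.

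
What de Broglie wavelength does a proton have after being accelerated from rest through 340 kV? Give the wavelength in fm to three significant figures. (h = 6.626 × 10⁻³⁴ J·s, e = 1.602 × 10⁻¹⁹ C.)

λ = 49.1 fm

KE = eV = 1.602 × 10⁻¹⁹ × 3.400 × 10⁵ = 5.447 × 10⁻¹⁴ J.
p = √(2mKE) = √(2 × 1.673 × 10⁻²⁷ × 5.447 × 10⁻¹⁴) = 1.350 × 10⁻²⁰ kg·m/s.
λ = h/p = 6.626 × 10⁻³⁴ / 1.350 × 10⁻²⁰ = 4.91 × 10⁻¹⁴ m = 49.1 fm.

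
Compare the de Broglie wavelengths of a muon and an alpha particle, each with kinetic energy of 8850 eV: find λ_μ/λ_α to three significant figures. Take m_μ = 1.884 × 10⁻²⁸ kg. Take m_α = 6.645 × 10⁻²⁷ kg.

At fixed KE, p = √(2mKE) so λ = h/p ∝ 1/√m.
λ_μ/λ_α = √(m_α/m_μ) = √(6.645 × 10⁻²⁷/1.884 × 10⁻²⁸) = √(35.27) = 5.94.

λ_μ/λ_α = 5.94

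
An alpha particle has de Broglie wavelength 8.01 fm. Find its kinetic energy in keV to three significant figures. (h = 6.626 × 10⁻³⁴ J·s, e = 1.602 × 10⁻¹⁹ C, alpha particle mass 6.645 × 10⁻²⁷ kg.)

p = h/λ = 6.626 × 10⁻³⁴ / 8.010 × 10⁻¹⁵ = 8.272 × 10⁻²⁰ kg·m/s.
KE = p²/(2m) = (8.272 × 10⁻²⁰)² / (2 × 6.645 × 10⁻²⁷) = 5.149 × 10⁻¹³ J = 3210 keV.

KE = 3210 keV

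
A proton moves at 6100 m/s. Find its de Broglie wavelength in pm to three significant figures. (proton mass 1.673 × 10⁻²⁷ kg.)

λ = 64.9 pm

p = mv = 1.673 × 10⁻²⁷ × 6100 = 1.021 × 10⁻²³ kg·m/s.
λ = h/p = 6.626 × 10⁻³⁴ / 1.021 × 10⁻²³ = 6.49 × 10⁻¹¹ m = 64.9 pm.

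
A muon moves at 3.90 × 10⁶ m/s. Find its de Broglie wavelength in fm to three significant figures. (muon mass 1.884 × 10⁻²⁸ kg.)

p = mv = 1.884 × 10⁻²⁸ × 3.90 × 10⁶ = 7.348 × 10⁻²² kg·m/s.
λ = h/p = 6.626 × 10⁻³⁴ / 7.348 × 10⁻²² = 9.02 × 10⁻¹³ m = 902 fm.

λ = 902 fm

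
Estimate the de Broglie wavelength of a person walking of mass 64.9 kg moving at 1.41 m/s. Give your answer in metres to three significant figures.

p = mv = 64.9 × 1.41 = 9.151 × 10¹ kg·m/s.
λ = h/p = 6.626 × 10⁻³⁴ / 9.151 × 10¹ = 7.24 × 10⁻³⁶ m.

λ = 7.24 × 10⁻³⁶ m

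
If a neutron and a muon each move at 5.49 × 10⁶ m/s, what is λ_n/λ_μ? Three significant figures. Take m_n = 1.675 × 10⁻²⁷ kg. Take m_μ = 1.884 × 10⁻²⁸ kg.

At fixed v, p = mv so λ = h/(mv) ∝ 1/m.
λ_n/λ_μ = m_μ/m_n = 1.884 × 10⁻²⁸/1.675 × 10⁻²⁷ = 0.112.

λ_n/λ_μ = 0.112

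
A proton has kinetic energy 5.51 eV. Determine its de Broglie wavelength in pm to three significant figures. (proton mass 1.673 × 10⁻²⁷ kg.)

λ = 12.2 pm

KE = 5.51 eV = 8.827 × 10⁻¹⁹ J.
p = √(2mKE) = √(2 × 1.673 × 10⁻²⁷ × 8.827 × 10⁻¹⁹) = 5.435 × 10⁻²³ kg·m/s.
λ = h/p = 6.626 × 10⁻³⁴ / 5.435 × 10⁻²³ = 1.22 × 10⁻¹¹ m = 12.2 pm.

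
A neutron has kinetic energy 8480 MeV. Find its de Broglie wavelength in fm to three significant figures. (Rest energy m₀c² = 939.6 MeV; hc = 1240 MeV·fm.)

Total energy E = KE + m₀c² = 8480 + 939.6 = 9419.6 MeV.
(pc)² = E² − (m₀c²)² = (9419.6)² − (939.6)² = 8.785 × 10⁷ MeV², so pc = 9373 MeV.
λ = hc/(pc) = 1240 MeV·fm / 9373 MeV = 0.132 fm.

λ = 0.132 fm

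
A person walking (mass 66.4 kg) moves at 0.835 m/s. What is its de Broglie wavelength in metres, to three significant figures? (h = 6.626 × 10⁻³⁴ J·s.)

p = mv = 66.4 × 0.835 = 5.544 × 10¹ kg·m/s.
λ = h/p = 6.626 × 10⁻³⁴ / 5.544 × 10¹ = 1.20 × 10⁻³⁵ m.

λ = 1.20 × 10⁻³⁵ m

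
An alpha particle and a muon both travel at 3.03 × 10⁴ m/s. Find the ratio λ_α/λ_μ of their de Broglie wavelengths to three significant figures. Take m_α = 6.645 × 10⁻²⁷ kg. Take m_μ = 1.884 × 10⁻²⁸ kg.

At fixed v, p = mv so λ = h/(mv) ∝ 1/m.
λ_α/λ_μ = m_μ/m_α = 1.884 × 10⁻²⁸/6.645 × 10⁻²⁷ = 0.0284.

λ_α/λ_μ = 0.0284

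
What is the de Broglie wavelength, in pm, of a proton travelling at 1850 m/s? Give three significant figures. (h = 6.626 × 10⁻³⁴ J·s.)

λ = 214 pm

p = mv = 1.673 × 10⁻²⁷ × 1850 = 3.095 × 10⁻²⁴ kg·m/s.
λ = h/p = 6.626 × 10⁻³⁴ / 3.095 × 10⁻²⁴ = 2.14 × 10⁻¹⁰ m = 214 pm.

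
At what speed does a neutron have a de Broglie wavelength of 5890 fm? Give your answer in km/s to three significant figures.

v = 67.2 km/s

p = h/λ = 6.626 × 10⁻³⁴ / 5.890 × 10⁻¹² = 1.125 × 10⁻²² kg·m/s.
v = p/m = 1.125 × 10⁻²² / 1.675 × 10⁻²⁷ = 6.72 × 10⁴ m/s = 67.2 km/s.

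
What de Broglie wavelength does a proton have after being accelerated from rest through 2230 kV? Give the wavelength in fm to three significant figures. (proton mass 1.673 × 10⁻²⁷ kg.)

KE = eV = 1.602 × 10⁻¹⁹ × 2.230 × 10⁶ = 3.572 × 10⁻¹³ J.
p = √(2mKE) = √(2 × 1.673 × 10⁻²⁷ × 3.572 × 10⁻¹³) = 3.457 × 10⁻²⁰ kg·m/s.
λ = h/p = 6.626 × 10⁻³⁴ / 3.457 × 10⁻²⁰ = 1.92 × 10⁻¹⁴ m = 19.2 fm.

λ = 19.2 fm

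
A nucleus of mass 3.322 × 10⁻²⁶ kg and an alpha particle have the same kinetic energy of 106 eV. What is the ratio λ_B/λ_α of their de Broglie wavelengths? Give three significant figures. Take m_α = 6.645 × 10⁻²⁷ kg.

At fixed KE, p = √(2mKE) so λ = h/p ∝ 1/√m.
λ_B/λ_α = √(m_α/m_B) = √(6.645 × 10⁻²⁷/3.322 × 10⁻²⁶) = √(0.2000) = 0.447.

λ_B/λ_α = 0.447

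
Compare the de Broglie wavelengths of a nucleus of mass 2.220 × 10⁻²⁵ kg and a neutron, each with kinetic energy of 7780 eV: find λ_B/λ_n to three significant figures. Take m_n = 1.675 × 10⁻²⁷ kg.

At fixed KE, p = √(2mKE) so λ = h/p ∝ 1/√m.
λ_B/λ_n = √(m_n/m_B) = √(1.675 × 10⁻²⁷/2.220 × 10⁻²⁵) = √(7.545 × 10⁻³) = 0.0869.

λ_B/λ_n = 0.0869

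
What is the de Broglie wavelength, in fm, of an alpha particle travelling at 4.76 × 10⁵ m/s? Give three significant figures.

p = mv = 6.645 × 10⁻²⁷ × 4.76 × 10⁵ = 3.163 × 10⁻²¹ kg·m/s.
λ = h/p = 6.626 × 10⁻³⁴ / 3.163 × 10⁻²¹ = 2.09 × 10⁻¹³ m = 209 fm.

λ = 209 fm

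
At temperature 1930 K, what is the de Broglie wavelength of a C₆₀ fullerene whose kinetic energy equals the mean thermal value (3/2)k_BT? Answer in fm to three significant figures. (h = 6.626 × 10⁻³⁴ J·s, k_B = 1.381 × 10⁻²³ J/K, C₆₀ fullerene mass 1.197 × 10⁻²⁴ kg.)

KE = (3/2)k_BT = 1.5 × 1.381 × 10⁻²³ × 1930 = 3.998 × 10⁻²⁰ J.
p = √(2mKE) = √(2 × 1.197 × 10⁻²⁴ × 3.998 × 10⁻²⁰) = 3.094 × 10⁻²² kg·m/s.
λ = h/p = 2.14 × 10⁻¹² m = 2140 fm.

λ = 2140 fm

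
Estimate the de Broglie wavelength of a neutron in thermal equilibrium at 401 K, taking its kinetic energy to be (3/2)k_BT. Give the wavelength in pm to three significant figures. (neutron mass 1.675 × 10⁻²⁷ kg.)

λ = 126 pm

KE = (3/2)k_BT = 1.5 × 1.381 × 10⁻²³ × 401 = 8.307 × 10⁻²¹ J.
p = √(2mKE) = √(2 × 1.675 × 10⁻²⁷ × 8.307 × 10⁻²¹) = 5.275 × 10⁻²⁴ kg·m/s.
λ = h/p = 1.26 × 10⁻¹⁰ m = 126 pm.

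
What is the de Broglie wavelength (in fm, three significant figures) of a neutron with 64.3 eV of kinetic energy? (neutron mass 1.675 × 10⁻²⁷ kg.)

λ = 3570 fm

KE = 64.3 eV = 1.030 × 10⁻¹⁷ J.
p = √(2mKE) = √(2 × 1.675 × 10⁻²⁷ × 1.030 × 10⁻¹⁷) = 1.858 × 10⁻²² kg·m/s.
λ = h/p = 6.626 × 10⁻³⁴ / 1.858 × 10⁻²² = 3.57 × 10⁻¹² m = 3570 fm.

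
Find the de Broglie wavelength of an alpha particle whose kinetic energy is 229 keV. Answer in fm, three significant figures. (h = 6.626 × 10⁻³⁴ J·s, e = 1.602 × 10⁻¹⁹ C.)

KE = 229 keV = 3.669 × 10⁻¹⁴ J.
p = √(2mKE) = √(2 × 6.645 × 10⁻²⁷ × 3.669 × 10⁻¹⁴) = 2.208 × 10⁻²⁰ kg·m/s.
λ = h/p = 6.626 × 10⁻³⁴ / 2.208 × 10⁻²⁰ = 3.00 × 10⁻¹⁴ m = 30.0 fm.

λ = 30.0 fm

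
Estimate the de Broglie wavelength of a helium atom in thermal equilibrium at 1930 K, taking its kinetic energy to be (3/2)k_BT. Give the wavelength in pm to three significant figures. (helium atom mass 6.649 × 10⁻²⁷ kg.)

KE = (3/2)k_BT = 1.5 × 1.381 × 10⁻²³ × 1930 = 3.998 × 10⁻²⁰ J.
p = √(2mKE) = √(2 × 6.649 × 10⁻²⁷ × 3.998 × 10⁻²⁰) = 2.306 × 10⁻²³ kg·m/s.
λ = h/p = 2.87 × 10⁻¹¹ m = 28.7 pm.

λ = 28.7 pm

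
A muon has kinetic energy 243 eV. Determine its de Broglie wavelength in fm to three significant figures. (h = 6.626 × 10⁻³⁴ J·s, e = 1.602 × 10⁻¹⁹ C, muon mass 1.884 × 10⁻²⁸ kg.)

KE = 243 eV = 3.893 × 10⁻¹⁷ J.
p = √(2mKE) = √(2 × 1.884 × 10⁻²⁸ × 3.893 × 10⁻¹⁷) = 1.211 × 10⁻²² kg·m/s.
λ = h/p = 6.626 × 10⁻³⁴ / 1.211 × 10⁻²² = 5.47 × 10⁻¹² m = 5470 fm.

λ = 5470 fm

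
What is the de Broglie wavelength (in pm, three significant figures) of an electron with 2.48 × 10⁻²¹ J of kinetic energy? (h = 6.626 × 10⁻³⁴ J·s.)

p = √(2mKE) = √(2 × 9.109 × 10⁻³¹ × 2.480 × 10⁻²¹) = 6.722 × 10⁻²⁶ kg·m/s.
λ = h/p = 6.626 × 10⁻³⁴ / 6.722 × 10⁻²⁶ = 9.86 × 10⁻⁹ m = 9860 pm.

λ = 9860 pm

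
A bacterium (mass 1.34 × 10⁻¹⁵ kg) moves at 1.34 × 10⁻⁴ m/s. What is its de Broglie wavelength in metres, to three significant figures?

λ = 3.69 × 10⁻¹⁵ m

p = mv = 1.34 × 10⁻¹⁵ × 1.34 × 10⁻⁴ = 1.796 × 10⁻¹⁹ kg·m/s.
λ = h/p = 6.626 × 10⁻³⁴ / 1.796 × 10⁻¹⁹ = 3.69 × 10⁻¹⁵ m.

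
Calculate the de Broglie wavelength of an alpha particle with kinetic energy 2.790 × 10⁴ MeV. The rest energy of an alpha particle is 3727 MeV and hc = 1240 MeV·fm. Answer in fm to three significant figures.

Total energy E = KE + m₀c² = 2.790 × 10⁴ + 3727 = 31627 MeV.
(pc)² = E² − (m₀c²)² = (31627)² − (3727)² = 9.864 × 10⁸ MeV², so pc = 3.141 × 10⁴ MeV.
λ = hc/(pc) = 1240 MeV·fm / 3.141 × 10⁴ MeV = 0.0395 fm.

λ = 0.0395 fm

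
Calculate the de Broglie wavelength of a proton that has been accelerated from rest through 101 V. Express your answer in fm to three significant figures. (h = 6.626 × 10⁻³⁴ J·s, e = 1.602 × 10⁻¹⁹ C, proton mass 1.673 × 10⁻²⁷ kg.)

KE = eV = 1.602 × 10⁻¹⁹ × 101.0 = 1.618 × 10⁻¹⁷ J.
p = √(2mKE) = √(2 × 1.673 × 10⁻²⁷ × 1.618 × 10⁻¹⁷) = 2.327 × 10⁻²² kg·m/s.
λ = h/p = 6.626 × 10⁻³⁴ / 2.327 × 10⁻²² = 2.85 × 10⁻¹² m = 2850 fm.

λ = 2850 fm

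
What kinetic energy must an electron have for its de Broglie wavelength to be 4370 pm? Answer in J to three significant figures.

p = h/λ = 6.626 × 10⁻³⁴ / 4.370 × 10⁻⁹ = 1.516 × 10⁻²⁵ kg·m/s.
KE = p²/(2m) = (1.516 × 10⁻²⁵)² / (2 × 9.109 × 10⁻³¹) = 1.262 × 10⁻²⁰ J = 1.26 × 10⁻²⁰ J.

KE = 1.26 × 10⁻²⁰ J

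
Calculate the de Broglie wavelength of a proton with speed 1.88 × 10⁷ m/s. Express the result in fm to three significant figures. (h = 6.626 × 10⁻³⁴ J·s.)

p = mv = 1.673 × 10⁻²⁷ × 1.88 × 10⁷ = 3.145 × 10⁻²⁰ kg·m/s.
λ = h/p = 6.626 × 10⁻³⁴ / 3.145 × 10⁻²⁰ = 2.11 × 10⁻¹⁴ m = 21.1 fm.

λ = 21.1 fm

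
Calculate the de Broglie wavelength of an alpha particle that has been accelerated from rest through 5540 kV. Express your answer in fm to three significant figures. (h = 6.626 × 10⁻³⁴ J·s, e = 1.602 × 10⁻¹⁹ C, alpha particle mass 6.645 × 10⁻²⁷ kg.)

λ = 4.31 fm

KE = 2eV = 2 × 1.602 × 10⁻¹⁹ × 5.540 × 10⁶ = 1.775 × 10⁻¹² J.
p = √(2mKE) = √(2 × 6.645 × 10⁻²⁷ × 1.775 × 10⁻¹²) = 1.536 × 10⁻¹⁹ kg·m/s.
λ = h/p = 6.626 × 10⁻³⁴ / 1.536 × 10⁻¹⁹ = 4.31 × 10⁻¹⁵ m = 4.31 fm.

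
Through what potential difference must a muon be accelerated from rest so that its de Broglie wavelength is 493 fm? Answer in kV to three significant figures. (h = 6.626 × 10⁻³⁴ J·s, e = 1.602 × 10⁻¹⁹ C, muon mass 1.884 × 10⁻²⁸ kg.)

p = h/λ = 6.626 × 10⁻³⁴ / 4.930 × 10⁻¹³ = 1.344 × 10⁻²¹ kg·m/s.
KE = p²/(2m) = 4.794 × 10⁻¹⁵ J.
V = KE/e = 4.794 × 10⁻¹⁵ / (1.602 × 10⁻¹⁹) = 29.9 kV.

V = 29.9 kV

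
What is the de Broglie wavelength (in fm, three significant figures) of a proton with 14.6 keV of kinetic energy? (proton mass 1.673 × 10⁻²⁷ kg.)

KE = 14.6 keV = 2.339 × 10⁻¹⁵ J.
p = √(2mKE) = √(2 × 1.673 × 10⁻²⁷ × 2.339 × 10⁻¹⁵) = 2.798 × 10⁻²¹ kg·m/s.
λ = h/p = 6.626 × 10⁻³⁴ / 2.798 × 10⁻²¹ = 2.37 × 10⁻¹³ m = 237 fm.

λ = 237 fm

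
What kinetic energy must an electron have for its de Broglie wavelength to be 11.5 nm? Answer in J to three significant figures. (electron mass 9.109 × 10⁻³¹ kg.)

p = h/λ = 6.626 × 10⁻³⁴ / 1.150 × 10⁻⁸ = 5.762 × 10⁻²⁶ kg·m/s.
KE = p²/(2m) = (5.762 × 10⁻²⁶)² / (2 × 9.109 × 10⁻³¹) = 1.822 × 10⁻²¹ J = 1.82 × 10⁻²¹ J.

KE = 1.82 × 10⁻²¹ J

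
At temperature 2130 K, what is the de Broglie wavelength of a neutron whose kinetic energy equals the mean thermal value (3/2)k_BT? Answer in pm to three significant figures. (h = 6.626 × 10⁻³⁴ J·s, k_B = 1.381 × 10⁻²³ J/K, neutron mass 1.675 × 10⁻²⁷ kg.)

KE = (3/2)k_BT = 1.5 × 1.381 × 10⁻²³ × 2130 = 4.412 × 10⁻²⁰ J.
p = √(2mKE) = √(2 × 1.675 × 10⁻²⁷ × 4.412 × 10⁻²⁰) = 1.216 × 10⁻²³ kg·m/s.
λ = h/p = 5.45 × 10⁻¹¹ m = 54.5 pm.

λ = 54.5 pm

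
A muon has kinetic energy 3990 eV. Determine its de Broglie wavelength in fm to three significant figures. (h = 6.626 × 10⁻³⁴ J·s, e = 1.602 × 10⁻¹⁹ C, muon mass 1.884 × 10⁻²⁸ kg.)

KE = 3990 eV = 6.392 × 10⁻¹⁶ J.
p = √(2mKE) = √(2 × 1.884 × 10⁻²⁸ × 6.392 × 10⁻¹⁶) = 4.908 × 10⁻²² kg·m/s.
λ = h/p = 6.626 × 10⁻³⁴ / 4.908 × 10⁻²² = 1.35 × 10⁻¹² m = 1350 fm.

λ = 1350 fm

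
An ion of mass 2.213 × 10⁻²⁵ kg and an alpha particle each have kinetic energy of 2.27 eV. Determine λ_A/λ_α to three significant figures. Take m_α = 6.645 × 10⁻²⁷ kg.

At fixed KE, p = √(2mKE) so λ = h/p ∝ 1/√m.
λ_A/λ_α = √(m_α/m_A) = √(6.645 × 10⁻²⁷/2.213 × 10⁻²⁵) = √(0.03003) = 0.173.

λ_A/λ_α = 0.173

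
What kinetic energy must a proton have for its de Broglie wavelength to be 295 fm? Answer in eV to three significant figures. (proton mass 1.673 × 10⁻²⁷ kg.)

p = h/λ = 6.626 × 10⁻³⁴ / 2.950 × 10⁻¹³ = 2.246 × 10⁻²¹ kg·m/s.
KE = p²/(2m) = (2.246 × 10⁻²¹)² / (2 × 1.673 × 10⁻²⁷) = 1.508 × 10⁻¹⁵ J = 9410 eV.

KE = 9410 eV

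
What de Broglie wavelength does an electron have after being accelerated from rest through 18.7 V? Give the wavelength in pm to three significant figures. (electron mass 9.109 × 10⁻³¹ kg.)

KE = eV = 1.602 × 10⁻¹⁹ × 18.70 = 2.996 × 10⁻¹⁸ J.
p = √(2mKE) = √(2 × 9.109 × 10⁻³¹ × 2.996 × 10⁻¹⁸) = 2.336 × 10⁻²⁴ kg·m/s.
λ = h/p = 6.626 × 10⁻³⁴ / 2.336 × 10⁻²⁴ = 2.84 × 10⁻¹⁰ m = 284 pm.

λ = 284 pm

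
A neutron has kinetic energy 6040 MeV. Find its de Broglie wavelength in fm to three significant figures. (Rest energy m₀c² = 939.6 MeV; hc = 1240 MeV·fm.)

λ = 0.179 fm

Total energy E = KE + m₀c² = 6040 + 939.6 = 6979.6 MeV.
(pc)² = E² − (m₀c²)² = (6979.6)² − (939.6)² = 4.783 × 10⁷ MeV², so pc = 6916 MeV.
λ = hc/(pc) = 1240 MeV·fm / 6916 MeV = 0.179 fm.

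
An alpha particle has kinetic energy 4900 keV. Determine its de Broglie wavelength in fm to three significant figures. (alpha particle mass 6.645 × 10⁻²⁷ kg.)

KE = 4900 keV = 7.850 × 10⁻¹³ J.
p = √(2mKE) = √(2 × 6.645 × 10⁻²⁷ × 7.850 × 10⁻¹³) = 1.021 × 10⁻¹⁹ kg·m/s.
λ = h/p = 6.626 × 10⁻³⁴ / 1.021 × 10⁻¹⁹ = 6.49 × 10⁻¹⁵ m = 6.49 fm.

λ = 6.49 fm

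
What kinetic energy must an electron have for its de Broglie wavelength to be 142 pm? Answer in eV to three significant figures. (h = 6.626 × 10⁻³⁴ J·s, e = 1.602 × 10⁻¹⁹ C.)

p = h/λ = 6.626 × 10⁻³⁴ / 1.420 × 10⁻¹⁰ = 4.666 × 10⁻²⁴ kg·m/s.
KE = p²/(2m) = (4.666 × 10⁻²⁴)² / (2 × 9.109 × 10⁻³¹) = 1.195 × 10⁻¹⁷ J = 74.6 eV.

KE = 74.6 eV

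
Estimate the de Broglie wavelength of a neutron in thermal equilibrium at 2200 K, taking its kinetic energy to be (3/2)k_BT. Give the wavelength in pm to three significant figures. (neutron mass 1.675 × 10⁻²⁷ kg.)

λ = 53.6 pm

KE = (3/2)k_BT = 1.5 × 1.381 × 10⁻²³ × 2200 = 4.557 × 10⁻²⁰ J.
p = √(2mKE) = √(2 × 1.675 × 10⁻²⁷ × 4.557 × 10⁻²⁰) = 1.236 × 10⁻²³ kg·m/s.
λ = h/p = 5.36 × 10⁻¹¹ m = 53.6 pm.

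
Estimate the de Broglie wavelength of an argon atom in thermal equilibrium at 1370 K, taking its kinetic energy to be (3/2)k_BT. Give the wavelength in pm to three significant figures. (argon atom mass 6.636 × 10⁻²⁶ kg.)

KE = (3/2)k_BT = 1.5 × 1.381 × 10⁻²³ × 1370 = 2.838 × 10⁻²⁰ J.
p = √(2mKE) = √(2 × 6.636 × 10⁻²⁶ × 2.838 × 10⁻²⁰) = 6.137 × 10⁻²³ kg·m/s.
λ = h/p = 1.08 × 10⁻¹¹ m = 10.8 pm.

λ = 10.8 pm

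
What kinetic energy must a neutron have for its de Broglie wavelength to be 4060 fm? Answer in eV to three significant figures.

p = h/λ = 6.626 × 10⁻³⁴ / 4.060 × 10⁻¹² = 1.632 × 10⁻²² kg·m/s.
KE = p²/(2m) = (1.632 × 10⁻²²)² / (2 × 1.675 × 10⁻²⁷) = 7.951 × 10⁻¹⁸ J = 49.6 eV.

KE = 49.6 eV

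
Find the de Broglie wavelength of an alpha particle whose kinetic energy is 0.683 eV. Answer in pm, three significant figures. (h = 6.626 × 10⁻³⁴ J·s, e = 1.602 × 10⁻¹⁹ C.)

KE = 0.683 eV = 1.094 × 10⁻¹⁹ J.
p = √(2mKE) = √(2 × 6.645 × 10⁻²⁷ × 1.094 × 10⁻¹⁹) = 3.813 × 10⁻²³ kg·m/s.
λ = h/p = 6.626 × 10⁻³⁴ / 3.813 × 10⁻²³ = 1.74 × 10⁻¹¹ m = 17.4 pm.

λ = 17.4 pm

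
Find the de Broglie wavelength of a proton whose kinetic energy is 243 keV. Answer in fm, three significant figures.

KE = 243 keV = 3.893 × 10⁻¹⁴ J.
p = √(2mKE) = √(2 × 1.673 × 10⁻²⁷ × 3.893 × 10⁻¹⁴) = 1.141 × 10⁻²⁰ kg·m/s.
λ = h/p = 6.626 × 10⁻³⁴ / 1.141 × 10⁻²⁰ = 5.81 × 10⁻¹⁴ m = 58.1 fm.

λ = 58.1 fm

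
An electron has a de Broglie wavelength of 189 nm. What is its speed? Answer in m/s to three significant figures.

v = 3850 m/s

p = h/λ = 6.626 × 10⁻³⁴ / 1.890 × 10⁻⁷ = 3.506 × 10⁻²⁷ kg·m/s.
v = p/m = 3.506 × 10⁻²⁷ / 9.109 × 10⁻³¹ = 3.85 × 10³ m/s = 3850 m/s.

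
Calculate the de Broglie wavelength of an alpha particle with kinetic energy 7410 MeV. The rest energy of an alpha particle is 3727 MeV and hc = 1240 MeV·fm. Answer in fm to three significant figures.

Total energy E = KE + m₀c² = 7410 + 3727 = 11137 MeV.
(pc)² = E² − (m₀c²)² = (11137)² − (3727)² = 1.101 × 10⁸ MeV², so pc = 1.049 × 10⁴ MeV.
λ = hc/(pc) = 1240 MeV·fm / 1.049 × 10⁴ MeV = 0.118 fm.

λ = 0.118 fm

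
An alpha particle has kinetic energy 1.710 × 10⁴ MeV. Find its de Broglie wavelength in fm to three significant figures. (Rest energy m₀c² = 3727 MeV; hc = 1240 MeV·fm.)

λ = 0.0605 fm

Total energy E = KE + m₀c² = 1.710 × 10⁴ + 3727 = 20827 MeV.
(pc)² = E² − (m₀c²)² = (20827)² − (3727)² = 4.199 × 10⁸ MeV², so pc = 2.049 × 10⁴ MeV.
λ = hc/(pc) = 1240 MeV·fm / 2.049 × 10⁴ MeV = 0.0605 fm.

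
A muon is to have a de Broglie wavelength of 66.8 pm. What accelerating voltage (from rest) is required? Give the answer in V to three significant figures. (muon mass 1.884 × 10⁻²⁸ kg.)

V = 1.63 V

p = h/λ = 6.626 × 10⁻³⁴ / 6.680 × 10⁻¹¹ = 9.919 × 10⁻²⁴ kg·m/s.
KE = p²/(2m) = 2.611 × 10⁻¹⁹ J.
V = KE/e = 2.611 × 10⁻¹⁹ / (1.602 × 10⁻¹⁹) = 1.63 V.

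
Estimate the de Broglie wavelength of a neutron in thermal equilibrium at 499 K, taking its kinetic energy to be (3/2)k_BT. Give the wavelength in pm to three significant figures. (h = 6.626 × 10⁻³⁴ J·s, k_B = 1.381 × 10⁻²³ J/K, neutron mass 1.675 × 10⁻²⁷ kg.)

λ = 113 pm

KE = (3/2)k_BT = 1.5 × 1.381 × 10⁻²³ × 499 = 1.034 × 10⁻²⁰ J.
p = √(2mKE) = √(2 × 1.675 × 10⁻²⁷ × 1.034 × 10⁻²⁰) = 5.885 × 10⁻²⁴ kg·m/s.
λ = h/p = 1.13 × 10⁻¹⁰ m = 113 pm.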